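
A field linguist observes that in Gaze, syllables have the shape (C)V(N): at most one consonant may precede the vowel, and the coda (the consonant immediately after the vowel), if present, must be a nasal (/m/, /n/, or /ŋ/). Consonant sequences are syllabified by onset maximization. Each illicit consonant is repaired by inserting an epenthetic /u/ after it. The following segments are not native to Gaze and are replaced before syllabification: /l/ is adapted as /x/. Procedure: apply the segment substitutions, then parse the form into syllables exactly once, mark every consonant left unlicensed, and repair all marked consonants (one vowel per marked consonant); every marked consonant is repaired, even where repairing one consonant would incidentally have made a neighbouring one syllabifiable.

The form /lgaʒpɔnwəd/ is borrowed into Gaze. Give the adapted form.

Substitution: /l/ → /x/, giving /xgaʒpɔnwəd/.
Syllabifying with onset maximization leaves /x/, /ʒ/, /d/ stranded (only a nasal (/m/, /n/, or /ŋ/) is licensed in coda position; onsets are limited to one consonant).
Each unlicensed consonant becomes the onset of a new syllable: /x/ → /xu/, /ʒ/ → /ʒu/, /d/ → /du/.

xugaʒupɔnwədu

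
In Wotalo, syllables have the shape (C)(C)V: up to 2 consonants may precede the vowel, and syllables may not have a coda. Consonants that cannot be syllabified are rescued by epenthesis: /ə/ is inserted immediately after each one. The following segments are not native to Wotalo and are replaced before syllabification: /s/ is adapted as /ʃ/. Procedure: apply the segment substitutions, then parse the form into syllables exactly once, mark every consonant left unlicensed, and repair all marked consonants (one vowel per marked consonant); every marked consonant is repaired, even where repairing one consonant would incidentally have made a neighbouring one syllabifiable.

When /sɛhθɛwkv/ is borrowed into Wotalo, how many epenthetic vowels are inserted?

After substitution the input is /ʃɛhθɛwkv/.
The unsyllabifiable consonants are /w/, /k/, /v/; each receives one epenthetic vowel.

3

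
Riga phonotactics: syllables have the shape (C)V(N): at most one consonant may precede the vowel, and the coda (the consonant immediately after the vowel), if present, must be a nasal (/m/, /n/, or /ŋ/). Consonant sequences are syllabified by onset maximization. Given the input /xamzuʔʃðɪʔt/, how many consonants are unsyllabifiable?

Syllabifying with onset maximization leaves /ʔ/, /ʃ/, /ʔ/, /t/ stranded (only a nasal (/m/, /n/, or /ŋ/) is licensed in coda position; onsets are limited to one consonant).

4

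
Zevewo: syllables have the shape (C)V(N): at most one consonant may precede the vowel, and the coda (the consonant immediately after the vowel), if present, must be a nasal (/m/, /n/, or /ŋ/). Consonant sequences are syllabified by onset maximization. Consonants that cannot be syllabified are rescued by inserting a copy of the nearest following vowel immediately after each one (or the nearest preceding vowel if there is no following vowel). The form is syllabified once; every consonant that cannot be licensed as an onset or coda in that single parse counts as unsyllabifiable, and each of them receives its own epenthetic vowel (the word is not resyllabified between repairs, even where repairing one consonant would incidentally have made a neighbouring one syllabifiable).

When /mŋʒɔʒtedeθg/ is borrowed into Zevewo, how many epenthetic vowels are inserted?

The unsyllabifiable consonants are /m/, /ŋ/, /ʒ/, /θ/, /g/; each receives one epenthetic vowel.

5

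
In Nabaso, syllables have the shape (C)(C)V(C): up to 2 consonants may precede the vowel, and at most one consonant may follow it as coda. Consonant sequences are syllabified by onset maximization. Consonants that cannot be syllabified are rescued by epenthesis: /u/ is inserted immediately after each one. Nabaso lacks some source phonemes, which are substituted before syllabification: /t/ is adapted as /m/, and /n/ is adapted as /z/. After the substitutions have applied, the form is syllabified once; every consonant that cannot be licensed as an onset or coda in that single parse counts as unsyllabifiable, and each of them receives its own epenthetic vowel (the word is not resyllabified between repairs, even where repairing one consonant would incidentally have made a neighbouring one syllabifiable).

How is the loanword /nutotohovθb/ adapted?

Substitution: /n/ → /z/, /t/ → /m/, giving /zumomohovθb/.
Syllabifying with onset maximization leaves /θ/, /b/ stranded (at most one coda consonant is licensed; onsets may contain at most 2 consonants).
Each unlicensed consonant becomes the onset of a new syllable: /θ/ → /θu/, /b/ → /bu/.

zumomohovθubu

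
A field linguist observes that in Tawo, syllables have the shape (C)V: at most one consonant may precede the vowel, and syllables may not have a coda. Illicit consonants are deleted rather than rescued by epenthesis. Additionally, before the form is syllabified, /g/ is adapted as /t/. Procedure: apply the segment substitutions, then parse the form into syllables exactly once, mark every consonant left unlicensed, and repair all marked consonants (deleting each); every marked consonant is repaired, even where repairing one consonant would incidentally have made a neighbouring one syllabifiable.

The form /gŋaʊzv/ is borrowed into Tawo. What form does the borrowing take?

ŋaʊ

Substitution: /g/ → /t/, giving /tŋaʊzv/.
The consonants /t/, /z/, /v/ cannot be parsed into a legal (C)V syllable (no codas are permitted; onsets are limited to one consonant).
Deletion applies to /t/, /z/, /v/.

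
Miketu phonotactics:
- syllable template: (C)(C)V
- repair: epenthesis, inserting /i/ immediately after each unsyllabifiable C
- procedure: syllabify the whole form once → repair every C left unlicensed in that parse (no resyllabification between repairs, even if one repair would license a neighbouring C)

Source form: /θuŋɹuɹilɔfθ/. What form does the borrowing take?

θuŋɹuɹilɔfiθi

The consonants /f/, /θ/ cannot be parsed into a legal (C)(C)V syllable (no codas are permitted; onsets may contain at most 2 consonants).
Epenthesis after each stranded consonant: /f/ → /fi/, /θ/ → /θi/.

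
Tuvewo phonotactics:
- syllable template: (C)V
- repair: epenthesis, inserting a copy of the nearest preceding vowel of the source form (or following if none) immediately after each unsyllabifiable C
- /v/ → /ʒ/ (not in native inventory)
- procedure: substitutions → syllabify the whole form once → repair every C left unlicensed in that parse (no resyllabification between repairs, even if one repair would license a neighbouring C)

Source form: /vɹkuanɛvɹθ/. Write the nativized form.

ʒuɹukuanɛʒɛɹɛθɛ

Substitution: /v/ → /ʒ/, giving /ʒɹkuanɛʒɹθ/.
Syllabifying with onset maximization leaves /ʒ/, /ɹ/, /ʒ/, /ɹ/, /θ/ stranded (no codas are permitted; onsets are limited to one consonant).
Epenthesis after each stranded consonant: /ʒ/ → /ʒu/, /ɹ/ → /ɹu/, /ʒ/ → /ʒɛ/, /ɹ/ → /ɹɛ/, /θ/ → /θɛ/.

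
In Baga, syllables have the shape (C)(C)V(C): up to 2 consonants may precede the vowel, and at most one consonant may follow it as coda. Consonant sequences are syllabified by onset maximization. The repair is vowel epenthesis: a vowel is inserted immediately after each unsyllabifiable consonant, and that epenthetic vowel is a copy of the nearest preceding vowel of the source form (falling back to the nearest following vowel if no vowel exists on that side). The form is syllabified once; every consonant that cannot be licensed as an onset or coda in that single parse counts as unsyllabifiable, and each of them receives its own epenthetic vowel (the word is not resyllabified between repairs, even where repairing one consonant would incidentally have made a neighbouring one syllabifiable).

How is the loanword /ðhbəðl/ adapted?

ðəhbəðlə

The consonants /ð/, /l/ cannot be parsed into a legal (C)(C)V(C) syllable (at most one coda consonant is licensed; onsets may contain at most 2 consonants).
Each unlicensed consonant becomes the onset of a new syllable: /ð/ → /ðə/, /l/ → /lə/.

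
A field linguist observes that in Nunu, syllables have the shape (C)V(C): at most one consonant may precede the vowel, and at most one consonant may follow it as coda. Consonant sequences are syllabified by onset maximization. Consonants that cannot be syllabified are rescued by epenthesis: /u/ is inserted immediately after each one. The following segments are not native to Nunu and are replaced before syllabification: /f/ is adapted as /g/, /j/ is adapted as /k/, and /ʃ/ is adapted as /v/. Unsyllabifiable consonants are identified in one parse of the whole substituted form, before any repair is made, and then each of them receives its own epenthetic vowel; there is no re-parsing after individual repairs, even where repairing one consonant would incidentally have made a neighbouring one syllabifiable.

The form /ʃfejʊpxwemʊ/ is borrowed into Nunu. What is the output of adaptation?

Substitution: /ʃ/ → /v/, /f/ → /g/, /j/ → /k/, giving /vgekʊpxwemʊ/.
Syllabifying with onset maximization leaves /v/, /x/ stranded (at most one coda consonant is licensed; onsets are limited to one consonant).
Epenthesis after each stranded consonant: /v/ → /vu/, /x/ → /xu/.

vugekʊpxuwemʊ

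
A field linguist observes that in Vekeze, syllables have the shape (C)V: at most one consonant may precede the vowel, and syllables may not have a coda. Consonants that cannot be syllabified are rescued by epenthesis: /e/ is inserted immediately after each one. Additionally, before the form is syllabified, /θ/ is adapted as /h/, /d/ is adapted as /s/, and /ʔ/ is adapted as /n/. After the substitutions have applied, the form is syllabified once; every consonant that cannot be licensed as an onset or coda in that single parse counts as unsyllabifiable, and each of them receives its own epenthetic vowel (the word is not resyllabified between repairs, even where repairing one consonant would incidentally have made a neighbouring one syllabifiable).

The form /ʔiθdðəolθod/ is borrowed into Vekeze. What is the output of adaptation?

niheseðəolehose

Substitution: /ʔ/ → /n/, /θ/ → /h/, /d/ → /s/, giving /nihsðəolhos/.
Under (C)V, the unsyllabifiable consonants are /h/, /s/, /l/, /s/ (no codas are permitted; onsets are limited to one consonant).
Inserting the epenthetic vowel yields /h/ → /he/, /s/ → /se/, /l/ → /le/, /s/ → /se/.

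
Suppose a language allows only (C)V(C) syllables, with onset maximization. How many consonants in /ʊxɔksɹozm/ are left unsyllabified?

2

Under (C)V(C), the unsyllabifiable consonants are /s/, /m/ (at most one coda consonant is licensed; onsets are limited to one consonant).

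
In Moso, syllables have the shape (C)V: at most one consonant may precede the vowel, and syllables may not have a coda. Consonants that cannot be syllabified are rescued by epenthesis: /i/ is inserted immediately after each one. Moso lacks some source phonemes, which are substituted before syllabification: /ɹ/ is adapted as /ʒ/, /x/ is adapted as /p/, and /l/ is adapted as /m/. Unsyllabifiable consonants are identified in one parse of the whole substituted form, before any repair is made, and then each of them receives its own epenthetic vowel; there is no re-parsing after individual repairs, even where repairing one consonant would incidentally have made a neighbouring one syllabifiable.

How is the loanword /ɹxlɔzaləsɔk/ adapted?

ʒipimɔzaməsɔki

Substitution: /ɹ/ → /ʒ/, /x/ → /p/, /l/ → /m/, giving /ʒpmɔzaməsɔk/.
Under (C)V, the unsyllabifiable consonants are /ʒ/, /p/, /k/ (no codas are permitted; onsets are limited to one consonant).
Each unlicensed consonant becomes the onset of a new syllable: /ʒ/ → /ʒi/, /p/ → /pi/, /k/ → /ki/.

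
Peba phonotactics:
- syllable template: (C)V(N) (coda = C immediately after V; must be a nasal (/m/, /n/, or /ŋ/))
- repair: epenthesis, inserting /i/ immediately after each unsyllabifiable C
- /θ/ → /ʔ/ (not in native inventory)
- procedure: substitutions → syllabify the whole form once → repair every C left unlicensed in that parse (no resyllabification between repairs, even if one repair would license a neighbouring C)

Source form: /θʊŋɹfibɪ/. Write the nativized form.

ʔʊŋɹifibɪ

Substitution: /θ/ → /ʔ/, giving /ʔʊŋɹfibɪ/.
The consonants /ɹ/ cannot be parsed into a legal (C)V(N) syllable (only a nasal (/m/, /n/, or /ŋ/) is licensed in coda position; onsets are limited to one consonant).
Each unlicensed consonant becomes the onset of a new syllable: /ɹ/ → /ɹi/.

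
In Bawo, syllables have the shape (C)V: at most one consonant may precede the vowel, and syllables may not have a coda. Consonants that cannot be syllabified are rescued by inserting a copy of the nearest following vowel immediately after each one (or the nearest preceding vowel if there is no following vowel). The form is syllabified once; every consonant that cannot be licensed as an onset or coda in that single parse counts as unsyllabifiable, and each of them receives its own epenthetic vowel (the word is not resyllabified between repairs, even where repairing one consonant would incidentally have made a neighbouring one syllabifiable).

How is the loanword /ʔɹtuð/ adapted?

ʔuɹutuðu

The consonants /ʔ/, /ɹ/, /ð/ cannot be parsed into a legal (C)V syllable (no codas are permitted; onsets are limited to one consonant).
Each unlicensed consonant becomes the onset of a new syllable: /ʔ/ → /ʔu/, /ɹ/ → /ɹu/, /ð/ → /ðu/.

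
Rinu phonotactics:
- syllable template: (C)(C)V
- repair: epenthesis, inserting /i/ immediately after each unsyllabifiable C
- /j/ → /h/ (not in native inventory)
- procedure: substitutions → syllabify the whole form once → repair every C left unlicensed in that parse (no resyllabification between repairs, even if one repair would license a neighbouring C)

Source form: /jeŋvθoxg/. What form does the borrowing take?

Substitution: /j/ → /h/, giving /heŋvθoxg/.
Syllabifying with onset maximization leaves /ŋ/, /x/, /g/ stranded (no codas are permitted; onsets may contain at most 2 consonants).
Inserting the epenthetic vowel yields /ŋ/ → /ŋi/, /x/ → /xi/, /g/ → /gi/.

heŋivθoxigi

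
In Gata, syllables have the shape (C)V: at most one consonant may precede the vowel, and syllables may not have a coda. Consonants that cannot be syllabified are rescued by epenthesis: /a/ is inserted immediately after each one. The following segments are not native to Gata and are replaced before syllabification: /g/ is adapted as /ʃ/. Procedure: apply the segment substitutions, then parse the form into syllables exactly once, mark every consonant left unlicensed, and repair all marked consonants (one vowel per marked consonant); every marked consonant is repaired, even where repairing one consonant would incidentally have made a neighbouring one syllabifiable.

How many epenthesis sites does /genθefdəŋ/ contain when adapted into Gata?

After substitution the input is /ʃenθefdəŋ/.
The unsyllabifiable consonants are /n/, /f/, /ŋ/; each receives one epenthetic vowel.

3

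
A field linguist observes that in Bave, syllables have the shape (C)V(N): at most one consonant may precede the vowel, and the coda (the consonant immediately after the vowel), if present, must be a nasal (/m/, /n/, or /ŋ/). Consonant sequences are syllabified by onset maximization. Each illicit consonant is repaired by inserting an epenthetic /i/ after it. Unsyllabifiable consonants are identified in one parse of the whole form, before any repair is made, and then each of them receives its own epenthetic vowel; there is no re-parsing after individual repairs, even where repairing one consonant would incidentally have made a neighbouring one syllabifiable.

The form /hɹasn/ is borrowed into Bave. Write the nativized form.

hiɹasini

Syllabifying with onset maximization leaves /h/, /s/, /n/ stranded (only a nasal (/m/, /n/, or /ŋ/) is licensed in coda position; onsets are limited to one consonant).
Inserting the epenthetic vowel yields /h/ → /hi/, /s/ → /si/, /n/ → /ni/.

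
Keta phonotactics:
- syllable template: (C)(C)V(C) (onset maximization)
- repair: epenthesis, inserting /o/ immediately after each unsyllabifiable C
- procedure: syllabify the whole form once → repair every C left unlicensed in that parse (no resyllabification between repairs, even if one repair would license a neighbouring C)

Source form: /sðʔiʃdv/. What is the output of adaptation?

soðʔiʃdovo

The consonants /s/, /d/, /v/ cannot be parsed into a legal (C)(C)V(C) syllable (at most one coda consonant is licensed; onsets may contain at most 2 consonants).
Epenthesis after each stranded consonant: /s/ → /so/, /d/ → /do/, /v/ → /vo/.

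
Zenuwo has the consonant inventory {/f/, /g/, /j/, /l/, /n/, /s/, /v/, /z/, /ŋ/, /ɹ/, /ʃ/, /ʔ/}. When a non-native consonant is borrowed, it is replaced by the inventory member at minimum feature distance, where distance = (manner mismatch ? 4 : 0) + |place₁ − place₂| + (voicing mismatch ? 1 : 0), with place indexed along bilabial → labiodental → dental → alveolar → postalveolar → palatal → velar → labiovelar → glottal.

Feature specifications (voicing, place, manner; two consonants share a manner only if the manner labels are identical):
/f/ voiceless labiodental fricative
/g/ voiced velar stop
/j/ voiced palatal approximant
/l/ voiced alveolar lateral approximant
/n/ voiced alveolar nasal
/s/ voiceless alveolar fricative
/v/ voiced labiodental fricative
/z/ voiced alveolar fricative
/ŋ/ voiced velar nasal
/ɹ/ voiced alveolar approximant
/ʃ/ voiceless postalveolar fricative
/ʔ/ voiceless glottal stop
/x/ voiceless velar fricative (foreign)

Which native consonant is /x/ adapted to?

ʃ

/ʃ/ is closest: same manner (fricative), place distance 2 (velar→postalveolar), same voicing; total 2. Next closest is /s/ at distance 3.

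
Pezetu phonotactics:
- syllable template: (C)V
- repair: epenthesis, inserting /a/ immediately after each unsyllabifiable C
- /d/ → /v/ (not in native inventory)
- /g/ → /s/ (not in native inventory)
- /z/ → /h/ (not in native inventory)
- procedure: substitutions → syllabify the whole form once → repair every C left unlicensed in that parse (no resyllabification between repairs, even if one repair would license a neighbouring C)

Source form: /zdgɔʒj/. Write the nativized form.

Substitution: /z/ → /h/, /d/ → /v/, /g/ → /s/, giving /hvsɔʒj/.
Syllabifying with onset maximization leaves /h/, /v/, /ʒ/, /j/ stranded (no codas are permitted; onsets are limited to one consonant).
Each unlicensed consonant becomes the onset of a new syllable: /h/ → /ha/, /v/ → /va/, /ʒ/ → /ʒa/, /j/ → /ja/.

havasɔʒaja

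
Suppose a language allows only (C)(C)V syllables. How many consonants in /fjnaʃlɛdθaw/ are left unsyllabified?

2

The consonants /f/, /w/ cannot be parsed into a legal (C)(C)V syllable (no codas are permitted; onsets may contain at most 2 consonants).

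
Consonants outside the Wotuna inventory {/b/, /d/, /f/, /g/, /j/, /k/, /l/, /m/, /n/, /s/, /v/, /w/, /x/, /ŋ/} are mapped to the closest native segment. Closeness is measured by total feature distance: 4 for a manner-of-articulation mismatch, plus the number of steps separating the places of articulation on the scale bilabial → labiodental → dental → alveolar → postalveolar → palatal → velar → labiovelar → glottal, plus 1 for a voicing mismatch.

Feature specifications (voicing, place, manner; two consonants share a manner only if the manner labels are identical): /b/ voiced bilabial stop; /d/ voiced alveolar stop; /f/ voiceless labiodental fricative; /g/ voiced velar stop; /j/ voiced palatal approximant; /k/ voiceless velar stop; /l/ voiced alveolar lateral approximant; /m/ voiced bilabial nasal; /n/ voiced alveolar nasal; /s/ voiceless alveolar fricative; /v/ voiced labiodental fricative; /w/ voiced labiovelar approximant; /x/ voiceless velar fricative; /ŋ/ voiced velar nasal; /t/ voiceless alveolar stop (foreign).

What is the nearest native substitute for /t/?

/d/ is closest: same manner (stop), place distance 0 (alveolar→alveolar), voicing differs (+1); total 1. Next closest is /k/ at distance 3.

d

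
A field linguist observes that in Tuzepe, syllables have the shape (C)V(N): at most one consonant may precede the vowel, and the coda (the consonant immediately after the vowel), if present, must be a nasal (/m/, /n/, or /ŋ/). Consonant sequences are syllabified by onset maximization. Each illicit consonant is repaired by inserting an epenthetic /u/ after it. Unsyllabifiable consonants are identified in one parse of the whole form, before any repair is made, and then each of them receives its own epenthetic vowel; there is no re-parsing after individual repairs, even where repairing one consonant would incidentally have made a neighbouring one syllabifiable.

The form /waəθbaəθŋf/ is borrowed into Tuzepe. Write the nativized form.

The consonants /θ/, /θ/, /ŋ/, /f/ cannot be parsed into a legal (C)V(N) syllable (only a nasal (/m/, /n/, or /ŋ/) is licensed in coda position; onsets are limited to one consonant).
Each unlicensed consonant becomes the onset of a new syllable: /θ/ → /θu/, /θ/ → /θu/, /ŋ/ → /ŋu/, /f/ → /fu/.

waəθubaəθuŋufu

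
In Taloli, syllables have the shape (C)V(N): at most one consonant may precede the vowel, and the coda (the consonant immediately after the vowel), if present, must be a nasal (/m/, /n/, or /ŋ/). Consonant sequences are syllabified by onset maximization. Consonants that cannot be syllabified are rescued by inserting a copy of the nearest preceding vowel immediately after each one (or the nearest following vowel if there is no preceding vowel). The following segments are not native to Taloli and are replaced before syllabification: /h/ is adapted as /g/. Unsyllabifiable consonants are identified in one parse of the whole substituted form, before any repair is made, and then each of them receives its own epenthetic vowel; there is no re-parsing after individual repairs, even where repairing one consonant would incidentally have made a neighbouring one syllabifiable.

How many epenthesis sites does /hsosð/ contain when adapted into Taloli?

3

After substitution the input is /gsosð/.
The unsyllabifiable consonants are /g/, /s/, /ð/; each receives one epenthetic vowel.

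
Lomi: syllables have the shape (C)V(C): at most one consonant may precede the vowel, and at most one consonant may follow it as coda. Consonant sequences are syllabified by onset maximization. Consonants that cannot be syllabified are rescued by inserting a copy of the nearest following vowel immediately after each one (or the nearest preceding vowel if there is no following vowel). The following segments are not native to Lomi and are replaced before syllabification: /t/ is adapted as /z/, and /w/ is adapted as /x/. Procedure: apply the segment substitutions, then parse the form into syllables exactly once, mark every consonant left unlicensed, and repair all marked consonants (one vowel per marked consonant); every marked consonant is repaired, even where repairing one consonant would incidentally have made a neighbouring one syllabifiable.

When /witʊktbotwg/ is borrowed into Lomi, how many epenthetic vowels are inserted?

After substitution the input is /xizʊkzbozxg/.
The unsyllabifiable consonants are /z/, /x/, /g/; each receives one epenthetic vowel.

3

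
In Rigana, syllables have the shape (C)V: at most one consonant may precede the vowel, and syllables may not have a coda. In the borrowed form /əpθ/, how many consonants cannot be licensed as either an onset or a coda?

Under (C)V, the unsyllabifiable consonants are /p/, /θ/ (no codas are permitted; onsets are limited to one consonant).

2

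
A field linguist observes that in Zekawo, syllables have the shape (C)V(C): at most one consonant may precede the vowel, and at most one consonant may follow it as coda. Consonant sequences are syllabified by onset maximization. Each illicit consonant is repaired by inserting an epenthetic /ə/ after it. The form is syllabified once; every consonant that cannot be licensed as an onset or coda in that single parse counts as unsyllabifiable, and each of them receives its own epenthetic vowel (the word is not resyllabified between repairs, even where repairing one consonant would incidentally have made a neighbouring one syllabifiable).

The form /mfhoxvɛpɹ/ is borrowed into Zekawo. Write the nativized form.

Under (C)V(C), the unsyllabifiable consonants are /m/, /f/, /ɹ/ (at most one coda consonant is licensed; onsets are limited to one consonant).
Each unlicensed consonant becomes the onset of a new syllable: /m/ → /mə/, /f/ → /fə/, /ɹ/ → /ɹə/.

məfəhoxvɛpɹə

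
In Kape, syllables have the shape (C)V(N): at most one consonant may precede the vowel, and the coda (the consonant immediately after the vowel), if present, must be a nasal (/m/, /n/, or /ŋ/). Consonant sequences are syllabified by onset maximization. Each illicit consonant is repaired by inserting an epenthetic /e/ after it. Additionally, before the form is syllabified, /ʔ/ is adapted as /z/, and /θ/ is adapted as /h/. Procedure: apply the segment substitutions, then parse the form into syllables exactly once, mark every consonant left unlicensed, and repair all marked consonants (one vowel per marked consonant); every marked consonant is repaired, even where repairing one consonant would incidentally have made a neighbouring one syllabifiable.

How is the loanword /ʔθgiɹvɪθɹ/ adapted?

zehegiɹevɪheɹe

Substitution: /ʔ/ → /z/, /θ/ → /h/, giving /zhgiɹvɪhɹ/.
Under (C)V(N), the unsyllabifiable consonants are /z/, /h/, /ɹ/, /h/, /ɹ/ (only a nasal (/m/, /n/, or /ŋ/) is licensed in coda position; onsets are limited to one consonant).
Each unlicensed consonant becomes the onset of a new syllable: /z/ → /ze/, /h/ → /he/, /ɹ/ → /ɹe/, /h/ → /he/, /ɹ/ → /ɹe/.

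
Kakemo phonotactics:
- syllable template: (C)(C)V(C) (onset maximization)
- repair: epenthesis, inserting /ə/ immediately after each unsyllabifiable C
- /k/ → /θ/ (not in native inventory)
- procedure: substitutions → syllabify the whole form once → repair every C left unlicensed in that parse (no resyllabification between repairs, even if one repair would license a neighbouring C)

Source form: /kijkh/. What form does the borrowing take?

Substitution: /k/ → /θ/, giving /θijθh/.
Syllabifying with onset maximization leaves /θ/, /h/ stranded (at most one coda consonant is licensed; onsets may contain at most 2 consonants).
Epenthesis after each stranded consonant: /θ/ → /θə/, /h/ → /hə/.

θijθəhə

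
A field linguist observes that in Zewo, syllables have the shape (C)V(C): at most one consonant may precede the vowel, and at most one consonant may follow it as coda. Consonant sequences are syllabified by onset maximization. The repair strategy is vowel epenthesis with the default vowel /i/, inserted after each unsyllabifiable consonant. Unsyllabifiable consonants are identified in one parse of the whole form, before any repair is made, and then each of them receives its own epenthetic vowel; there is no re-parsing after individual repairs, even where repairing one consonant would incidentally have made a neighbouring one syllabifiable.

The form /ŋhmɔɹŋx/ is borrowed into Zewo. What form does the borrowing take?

Syllabifying with onset maximization leaves /ŋ/, /h/, /ŋ/, /x/ stranded (at most one coda consonant is licensed; onsets are limited to one consonant).
Epenthesis after each stranded consonant: /ŋ/ → /ŋi/, /h/ → /hi/, /ŋ/ → /ŋi/, /x/ → /xi/.

ŋihimɔɹŋixi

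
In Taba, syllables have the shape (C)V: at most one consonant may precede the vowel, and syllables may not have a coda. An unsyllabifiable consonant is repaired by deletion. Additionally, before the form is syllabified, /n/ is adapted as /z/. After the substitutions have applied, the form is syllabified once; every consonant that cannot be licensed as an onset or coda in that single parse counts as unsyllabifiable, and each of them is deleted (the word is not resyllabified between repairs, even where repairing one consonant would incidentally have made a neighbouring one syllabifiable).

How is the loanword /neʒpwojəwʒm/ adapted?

Substitution: /n/ → /z/, giving /zeʒpwojəwʒm/.
Syllabifying with onset maximization leaves /ʒ/, /p/, /w/, /ʒ/, /m/ stranded (no codas are permitted; onsets are limited to one consonant).
Deletion applies to /ʒ/, /p/, /w/, /ʒ/, /m/.

zewojə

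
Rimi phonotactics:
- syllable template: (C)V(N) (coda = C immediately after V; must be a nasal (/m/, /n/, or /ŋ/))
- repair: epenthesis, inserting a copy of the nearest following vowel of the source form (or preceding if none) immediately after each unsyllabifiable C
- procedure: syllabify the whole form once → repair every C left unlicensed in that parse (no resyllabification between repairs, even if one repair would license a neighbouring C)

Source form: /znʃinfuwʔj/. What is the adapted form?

Syllabifying with onset maximization leaves /z/, /n/, /w/, /ʔ/, /j/ stranded (only a nasal (/m/, /n/, or /ŋ/) is licensed in coda position; onsets are limited to one consonant).
Epenthesis after each stranded consonant: /z/ → /zi/, /n/ → /ni/, /w/ → /wu/, /ʔ/ → /ʔu/, /j/ → /ju/.

ziniʃinfuwuʔuju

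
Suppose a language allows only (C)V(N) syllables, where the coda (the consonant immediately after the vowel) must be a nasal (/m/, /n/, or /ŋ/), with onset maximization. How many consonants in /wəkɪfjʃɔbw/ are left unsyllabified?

Under (C)V(N), the unsyllabifiable consonants are /f/, /j/, /b/, /w/ (only a nasal (/m/, /n/, or /ŋ/) is licensed in coda position; onsets are limited to one consonant).

4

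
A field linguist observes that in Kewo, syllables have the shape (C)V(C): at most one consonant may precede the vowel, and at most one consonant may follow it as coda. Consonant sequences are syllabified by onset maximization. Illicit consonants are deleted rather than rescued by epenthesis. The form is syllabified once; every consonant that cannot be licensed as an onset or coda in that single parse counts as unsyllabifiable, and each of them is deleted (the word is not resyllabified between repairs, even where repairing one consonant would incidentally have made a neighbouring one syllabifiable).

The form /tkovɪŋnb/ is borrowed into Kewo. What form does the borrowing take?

kovɪŋ

The consonants /t/, /n/, /b/ cannot be parsed into a legal (C)V(C) syllable (at most one coda consonant is licensed; onsets are limited to one consonant).
Deleting the stranded consonants removes /t/, /n/, /b/.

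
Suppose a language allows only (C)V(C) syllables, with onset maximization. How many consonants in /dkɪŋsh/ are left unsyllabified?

3

Under (C)V(C), the unsyllabifiable consonants are /d/, /s/, /h/ (at most one coda consonant is licensed; onsets are limited to one consonant).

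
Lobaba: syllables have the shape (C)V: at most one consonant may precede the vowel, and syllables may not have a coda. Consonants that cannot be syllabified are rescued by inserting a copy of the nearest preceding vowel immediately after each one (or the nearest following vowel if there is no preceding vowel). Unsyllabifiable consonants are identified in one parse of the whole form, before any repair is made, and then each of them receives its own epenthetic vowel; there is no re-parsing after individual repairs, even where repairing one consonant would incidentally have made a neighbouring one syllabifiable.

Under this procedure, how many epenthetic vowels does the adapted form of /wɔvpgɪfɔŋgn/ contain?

The unsyllabifiable consonants are /v/, /p/, /ŋ/, /g/, /n/; each receives one epenthetic vowel.

5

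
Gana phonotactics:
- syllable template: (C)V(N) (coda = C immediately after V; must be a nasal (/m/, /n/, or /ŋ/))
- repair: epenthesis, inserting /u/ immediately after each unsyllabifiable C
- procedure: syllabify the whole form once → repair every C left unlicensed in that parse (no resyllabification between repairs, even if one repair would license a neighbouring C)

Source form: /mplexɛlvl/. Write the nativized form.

mupulexɛluvulu

The consonants /m/, /p/, /l/, /v/, /l/ cannot be parsed into a legal (C)V(N) syllable (only a nasal (/m/, /n/, or /ŋ/) is licensed in coda position; onsets are limited to one consonant).
Inserting the epenthetic vowel yields /m/ → /mu/, /p/ → /pu/, /l/ → /lu/, /v/ → /vu/, /l/ → /lu/.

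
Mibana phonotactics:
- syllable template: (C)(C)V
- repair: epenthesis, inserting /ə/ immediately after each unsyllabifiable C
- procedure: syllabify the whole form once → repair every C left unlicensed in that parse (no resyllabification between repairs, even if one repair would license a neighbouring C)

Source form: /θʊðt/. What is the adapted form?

θʊðətə

The consonants /ð/, /t/ cannot be parsed into a legal (C)(C)V syllable (no codas are permitted; onsets may contain at most 2 consonants).
Inserting the epenthetic vowel yields /ð/ → /ðə/, /t/ → /tə/.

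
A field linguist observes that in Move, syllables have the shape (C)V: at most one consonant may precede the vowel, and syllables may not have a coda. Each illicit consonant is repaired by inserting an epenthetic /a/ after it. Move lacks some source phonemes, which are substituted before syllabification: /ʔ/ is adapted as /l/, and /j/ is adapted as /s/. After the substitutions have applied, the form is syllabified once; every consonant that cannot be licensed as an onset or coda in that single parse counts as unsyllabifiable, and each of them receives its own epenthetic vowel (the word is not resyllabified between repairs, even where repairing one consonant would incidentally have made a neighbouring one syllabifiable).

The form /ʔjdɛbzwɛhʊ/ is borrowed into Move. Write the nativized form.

lasadɛbazawɛhʊ

Substitution: /ʔ/ → /l/, /j/ → /s/, giving /lsdɛbzwɛhʊ/.
The consonants /l/, /s/, /b/, /z/ cannot be parsed into a legal (C)V syllable (no codas are permitted; onsets are limited to one consonant).
Inserting the epenthetic vowel yields /l/ → /la/, /s/ → /sa/, /b/ → /ba/, /z/ → /za/.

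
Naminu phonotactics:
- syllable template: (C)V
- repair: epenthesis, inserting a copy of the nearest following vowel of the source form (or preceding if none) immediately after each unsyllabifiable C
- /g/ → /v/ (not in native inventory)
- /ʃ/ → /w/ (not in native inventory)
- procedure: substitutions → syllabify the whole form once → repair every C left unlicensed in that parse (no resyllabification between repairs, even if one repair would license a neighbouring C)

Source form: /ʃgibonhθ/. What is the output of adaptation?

Substitution: /ʃ/ → /w/, /g/ → /v/, giving /wvibonhθ/.
The consonants /w/, /n/, /h/, /θ/ cannot be parsed into a legal (C)V syllable (no codas are permitted; onsets are limited to one consonant).
Each unlicensed consonant becomes the onset of a new syllable: /w/ → /wi/, /n/ → /no/, /h/ → /ho/, /θ/ → /θo/.

wivibonohoθo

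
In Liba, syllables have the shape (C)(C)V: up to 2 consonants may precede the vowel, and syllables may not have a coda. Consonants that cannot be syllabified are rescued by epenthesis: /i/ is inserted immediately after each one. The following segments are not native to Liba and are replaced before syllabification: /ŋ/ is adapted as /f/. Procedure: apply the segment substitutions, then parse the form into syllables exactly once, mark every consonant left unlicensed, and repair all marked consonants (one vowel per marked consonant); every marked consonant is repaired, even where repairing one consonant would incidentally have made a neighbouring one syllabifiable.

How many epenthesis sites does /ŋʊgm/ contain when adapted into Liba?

After substitution the input is /fʊgm/.
The unsyllabifiable consonants are /g/, /m/; each receives one epenthetic vowel.

2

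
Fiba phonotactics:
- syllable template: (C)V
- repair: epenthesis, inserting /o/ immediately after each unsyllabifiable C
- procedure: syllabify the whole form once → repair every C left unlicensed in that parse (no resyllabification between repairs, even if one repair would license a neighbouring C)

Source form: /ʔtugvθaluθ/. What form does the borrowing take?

ʔotugovoθaluθo

Under (C)V, the unsyllabifiable consonants are /ʔ/, /g/, /v/, /θ/ (no codas are permitted; onsets are limited to one consonant).
Epenthesis after each stranded consonant: /ʔ/ → /ʔo/, /g/ → /go/, /v/ → /vo/, /θ/ → /θo/.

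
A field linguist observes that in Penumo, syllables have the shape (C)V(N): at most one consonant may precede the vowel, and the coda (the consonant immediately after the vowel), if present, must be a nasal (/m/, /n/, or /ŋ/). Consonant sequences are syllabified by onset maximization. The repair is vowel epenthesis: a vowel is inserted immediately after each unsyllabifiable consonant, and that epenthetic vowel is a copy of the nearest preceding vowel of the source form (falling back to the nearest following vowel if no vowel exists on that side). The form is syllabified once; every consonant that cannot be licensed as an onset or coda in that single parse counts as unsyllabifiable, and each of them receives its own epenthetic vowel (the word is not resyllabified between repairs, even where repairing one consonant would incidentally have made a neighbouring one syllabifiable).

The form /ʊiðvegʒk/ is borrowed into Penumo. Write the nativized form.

Syllabifying with onset maximization leaves /ð/, /g/, /ʒ/, /k/ stranded (only a nasal (/m/, /n/, or /ŋ/) is licensed in coda position; onsets are limited to one consonant).
Inserting the epenthetic vowel yields /ð/ → /ði/, /g/ → /ge/, /ʒ/ → /ʒe/, /k/ → /ke/.

ʊiðivegeʒeke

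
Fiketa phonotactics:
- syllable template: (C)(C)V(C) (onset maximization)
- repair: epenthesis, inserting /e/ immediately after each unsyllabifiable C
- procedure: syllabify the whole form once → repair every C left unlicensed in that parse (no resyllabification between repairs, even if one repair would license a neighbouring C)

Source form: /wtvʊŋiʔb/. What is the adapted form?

Under (C)(C)V(C), the unsyllabifiable consonants are /w/, /b/ (at most one coda consonant is licensed; onsets may contain at most 2 consonants).
Each unlicensed consonant becomes the onset of a new syllable: /w/ → /we/, /b/ → /be/.

wetvʊŋiʔbe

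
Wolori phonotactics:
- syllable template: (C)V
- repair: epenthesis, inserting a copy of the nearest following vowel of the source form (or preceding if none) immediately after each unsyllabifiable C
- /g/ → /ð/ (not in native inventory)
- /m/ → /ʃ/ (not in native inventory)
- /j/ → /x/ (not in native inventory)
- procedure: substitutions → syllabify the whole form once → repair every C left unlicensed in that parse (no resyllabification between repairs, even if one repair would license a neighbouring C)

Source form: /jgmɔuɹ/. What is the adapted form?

xɔðɔʃɔuɹu

Substitution: /j/ → /x/, /g/ → /ð/, /m/ → /ʃ/, giving /xðʃɔuɹ/.
The consonants /x/, /ð/, /ɹ/ cannot be parsed into a legal (C)V syllable (no codas are permitted; onsets are limited to one consonant).
Each unlicensed consonant becomes the onset of a new syllable: /x/ → /xɔ/, /ð/ → /ðɔ/, /ɹ/ → /ɹu/.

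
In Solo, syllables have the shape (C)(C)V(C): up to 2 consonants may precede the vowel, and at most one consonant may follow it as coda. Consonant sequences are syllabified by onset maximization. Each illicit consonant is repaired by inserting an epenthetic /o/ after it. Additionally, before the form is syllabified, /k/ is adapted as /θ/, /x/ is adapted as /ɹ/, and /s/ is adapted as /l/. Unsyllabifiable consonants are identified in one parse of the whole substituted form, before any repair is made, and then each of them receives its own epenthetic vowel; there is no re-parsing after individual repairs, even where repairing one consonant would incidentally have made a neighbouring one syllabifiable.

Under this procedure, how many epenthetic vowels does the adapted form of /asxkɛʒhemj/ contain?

After substitution the input is /alɹθɛʒhemj/.
The unsyllabifiable consonants are /j/; each receives one epenthetic vowel.

1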